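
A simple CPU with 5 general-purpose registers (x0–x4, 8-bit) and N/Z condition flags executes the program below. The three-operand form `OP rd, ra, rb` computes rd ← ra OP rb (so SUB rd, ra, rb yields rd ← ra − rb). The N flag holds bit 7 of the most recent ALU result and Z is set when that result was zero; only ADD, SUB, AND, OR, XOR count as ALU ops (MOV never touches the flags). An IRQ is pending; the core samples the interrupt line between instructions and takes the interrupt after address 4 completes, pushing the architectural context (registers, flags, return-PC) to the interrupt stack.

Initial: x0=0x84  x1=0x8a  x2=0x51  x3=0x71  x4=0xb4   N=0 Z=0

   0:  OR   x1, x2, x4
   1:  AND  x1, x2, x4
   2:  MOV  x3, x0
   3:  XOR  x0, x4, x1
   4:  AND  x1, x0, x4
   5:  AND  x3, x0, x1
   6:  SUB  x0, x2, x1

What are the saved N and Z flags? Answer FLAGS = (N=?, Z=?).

after  0: x0=0x84 x1=0xf5 x2=0x51 x3=0x71 x4=0xb4  N=1 Z=0
after  1: x0=0x84 x1=0x10 x2=0x51 x3=0x71 x4=0xb4  N=0 Z=0
after  2: x0=0x84 x1=0x10 x2=0x51 x3=0x84 x4=0xb4  N=0 Z=0
after  3: x0=0xa4 x1=0x10 x2=0x51 x3=0x84 x4=0xb4  N=1 Z=0
after  4: x0=0xa4 x1=0xa4 x2=0x51 x3=0x84 x4=0xb4  N=1 Z=0
-- IRQ taken; context saved, return-PC = 5 --

FLAGS = (N=1, Z=0)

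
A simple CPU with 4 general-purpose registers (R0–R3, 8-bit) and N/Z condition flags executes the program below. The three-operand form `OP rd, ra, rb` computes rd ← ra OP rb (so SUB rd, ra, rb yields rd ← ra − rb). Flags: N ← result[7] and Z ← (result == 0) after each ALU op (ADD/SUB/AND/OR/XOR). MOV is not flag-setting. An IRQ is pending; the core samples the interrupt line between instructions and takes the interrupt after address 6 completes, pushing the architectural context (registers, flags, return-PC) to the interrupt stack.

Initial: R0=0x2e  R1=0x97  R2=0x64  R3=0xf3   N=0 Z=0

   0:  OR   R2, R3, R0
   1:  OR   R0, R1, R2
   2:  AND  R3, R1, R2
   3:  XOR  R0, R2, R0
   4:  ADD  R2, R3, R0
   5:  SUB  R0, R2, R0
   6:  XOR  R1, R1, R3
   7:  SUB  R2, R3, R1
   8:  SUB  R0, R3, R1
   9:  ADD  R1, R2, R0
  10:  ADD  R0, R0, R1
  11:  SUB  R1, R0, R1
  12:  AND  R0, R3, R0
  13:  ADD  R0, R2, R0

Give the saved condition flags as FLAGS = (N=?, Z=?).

after  0: R0=0x2e R1=0x97 R2=0xff R3=0xf3  N=1 Z=0
after  1: R0=0xff R1=0x97 R2=0xff R3=0xf3  N=1 Z=0
after  2: R0=0xff R1=0x97 R2=0xff R3=0x97  N=1 Z=0
after  3: R0=0x00 R1=0x97 R2=0xff R3=0x97  N=0 Z=1
after  4: R0=0x00 R1=0x97 R2=0x97 R3=0x97  N=1 Z=0
after  5: R0=0x97 R1=0x97 R2=0x97 R3=0x97  N=1 Z=0
after  6: R0=0x97 R1=0x00 R2=0x97 R3=0x97  N=0 Z=1
-- IRQ taken; context saved, return-PC = 7 --

FLAGS = (N=0, Z=1)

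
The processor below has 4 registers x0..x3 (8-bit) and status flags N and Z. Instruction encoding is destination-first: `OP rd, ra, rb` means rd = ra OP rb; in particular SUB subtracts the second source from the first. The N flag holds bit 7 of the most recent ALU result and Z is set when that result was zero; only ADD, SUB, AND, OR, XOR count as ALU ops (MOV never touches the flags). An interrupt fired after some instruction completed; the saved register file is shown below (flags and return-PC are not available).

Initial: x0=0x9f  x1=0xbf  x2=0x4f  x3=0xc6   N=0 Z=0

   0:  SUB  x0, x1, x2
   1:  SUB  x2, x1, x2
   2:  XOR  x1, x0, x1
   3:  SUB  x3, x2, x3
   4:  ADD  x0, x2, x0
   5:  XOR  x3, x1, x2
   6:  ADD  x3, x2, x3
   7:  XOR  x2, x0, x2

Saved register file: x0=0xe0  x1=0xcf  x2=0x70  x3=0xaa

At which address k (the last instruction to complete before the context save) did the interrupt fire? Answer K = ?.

K = 4

after  0: x0=0x70 x1=0xbf x2=0x4f x3=0xc6  N=0 Z=0
after  1: x0=0x70 x1=0xbf x2=0x70 x3=0xc6  N=0 Z=0
after  2: x0=0x70 x1=0xcf x2=0x70 x3=0xc6  N=1 Z=0
after  3: x0=0x70 x1=0xcf x2=0x70 x3=0xaa  N=1 Z=0
after  4: x0=0xe0 x1=0xcf x2=0x70 x3=0xaa  N=1 Z=0
-- IRQ taken; context saved, return-PC = 5 --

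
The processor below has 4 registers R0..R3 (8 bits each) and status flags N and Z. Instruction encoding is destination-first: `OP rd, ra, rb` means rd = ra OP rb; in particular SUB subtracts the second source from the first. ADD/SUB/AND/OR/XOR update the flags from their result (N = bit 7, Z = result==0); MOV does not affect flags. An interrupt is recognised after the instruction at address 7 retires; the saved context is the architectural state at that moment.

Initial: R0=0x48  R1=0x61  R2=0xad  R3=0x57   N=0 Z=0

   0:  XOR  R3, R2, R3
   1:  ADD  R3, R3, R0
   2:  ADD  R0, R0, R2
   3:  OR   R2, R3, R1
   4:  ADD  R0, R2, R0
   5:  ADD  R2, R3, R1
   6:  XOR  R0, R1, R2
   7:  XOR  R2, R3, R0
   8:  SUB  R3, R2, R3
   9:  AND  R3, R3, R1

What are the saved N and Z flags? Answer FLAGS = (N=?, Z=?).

after  0: R0=0x48 R1=0x61 R2=0xad R3=0xfa  N=1 Z=0
after  1: R0=0x48 R1=0x61 R2=0xad R3=0x42  N=0 Z=0
after  2: R0=0xf5 R1=0x61 R2=0xad R3=0x42  N=1 Z=0
after  3: R0=0xf5 R1=0x61 R2=0x63 R3=0x42  N=0 Z=0
after  4: R0=0x58 R1=0x61 R2=0x63 R3=0x42  N=0 Z=0
after  5: R0=0x58 R1=0x61 R2=0xa3 R3=0x42  N=1 Z=0
after  6: R0=0xc2 R1=0x61 R2=0xa3 R3=0x42  N=1 Z=0
after  7: R0=0xc2 R1=0x61 R2=0x80 R3=0x42  N=1 Z=0
-- IRQ taken; context saved, return-PC = 8 --

FLAGS = (N=1, Z=0)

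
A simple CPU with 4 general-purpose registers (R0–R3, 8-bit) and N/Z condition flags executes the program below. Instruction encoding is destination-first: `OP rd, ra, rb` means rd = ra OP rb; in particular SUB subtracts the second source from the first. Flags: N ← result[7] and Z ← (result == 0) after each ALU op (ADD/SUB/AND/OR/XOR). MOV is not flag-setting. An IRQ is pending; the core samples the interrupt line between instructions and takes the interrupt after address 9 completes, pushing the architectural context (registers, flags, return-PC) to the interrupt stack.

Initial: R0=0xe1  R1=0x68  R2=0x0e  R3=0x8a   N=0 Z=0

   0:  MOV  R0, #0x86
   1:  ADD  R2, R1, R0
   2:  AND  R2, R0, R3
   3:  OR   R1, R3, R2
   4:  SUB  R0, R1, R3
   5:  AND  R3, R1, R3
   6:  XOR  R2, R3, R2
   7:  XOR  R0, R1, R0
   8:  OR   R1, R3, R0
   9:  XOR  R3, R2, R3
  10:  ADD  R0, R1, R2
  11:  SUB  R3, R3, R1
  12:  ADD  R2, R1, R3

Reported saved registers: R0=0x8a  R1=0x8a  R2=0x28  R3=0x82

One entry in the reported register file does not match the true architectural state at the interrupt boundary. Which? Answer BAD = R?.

after  0: R0=0x86 R1=0x68 R2=0x0e R3=0x8a  N=0 Z=0
after  1: R0=0x86 R1=0x68 R2=0xee R3=0x8a  N=1 Z=0
after  2: R0=0x86 R1=0x68 R2=0x82 R3=0x8a  N=1 Z=0
after  3: R0=0x86 R1=0x8a R2=0x82 R3=0x8a  N=1 Z=0
after  4: R0=0x00 R1=0x8a R2=0x82 R3=0x8a  N=0 Z=1
after  5: R0=0x00 R1=0x8a R2=0x82 R3=0x8a  N=1 Z=0
after  6: R0=0x00 R1=0x8a R2=0x08 R3=0x8a  N=0 Z=0
after  7: R0=0x8a R1=0x8a R2=0x08 R3=0x8a  N=1 Z=0
after  8: R0=0x8a R1=0x8a R2=0x08 R3=0x8a  N=1 Z=0
after  9: R0=0x8a R1=0x8a R2=0x08 R3=0x82  N=1 Z=0
-- IRQ taken; context saved, return-PC = 10 --
mismatch: R2: reported 0x28 vs actual 0x08

BAD = R2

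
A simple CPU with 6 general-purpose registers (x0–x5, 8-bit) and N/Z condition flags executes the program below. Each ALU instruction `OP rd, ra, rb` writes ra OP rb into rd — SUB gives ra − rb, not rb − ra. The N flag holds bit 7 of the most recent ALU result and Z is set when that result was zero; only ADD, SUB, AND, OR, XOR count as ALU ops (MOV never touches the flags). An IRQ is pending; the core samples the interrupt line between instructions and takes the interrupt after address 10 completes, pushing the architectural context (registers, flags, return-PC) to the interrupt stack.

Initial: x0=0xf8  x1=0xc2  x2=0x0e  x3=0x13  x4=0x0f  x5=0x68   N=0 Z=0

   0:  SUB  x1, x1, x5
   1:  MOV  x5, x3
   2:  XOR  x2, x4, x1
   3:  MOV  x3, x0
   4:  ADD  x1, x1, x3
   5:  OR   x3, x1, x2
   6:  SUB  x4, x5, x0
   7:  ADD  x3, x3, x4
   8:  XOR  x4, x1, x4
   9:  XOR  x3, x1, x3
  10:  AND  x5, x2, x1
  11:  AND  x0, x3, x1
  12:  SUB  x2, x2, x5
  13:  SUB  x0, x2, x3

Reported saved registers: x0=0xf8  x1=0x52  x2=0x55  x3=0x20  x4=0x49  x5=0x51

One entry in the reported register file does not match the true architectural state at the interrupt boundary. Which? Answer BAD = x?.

BAD = x5

after  0: x0=0xf8 x1=0x5a x2=0x0e x3=0x13 x4=0x0f x5=0x68  N=0 Z=0
after  1: x0=0xf8 x1=0x5a x2=0x0e x3=0x13 x4=0x0f x5=0x13  N=0 Z=0
after  2: x0=0xf8 x1=0x5a x2=0x55 x3=0x13 x4=0x0f x5=0x13  N=0 Z=0
after  3: x0=0xf8 x1=0x5a x2=0x55 x3=0xf8 x4=0x0f x5=0x13  N=0 Z=0
after  4: x0=0xf8 x1=0x52 x2=0x55 x3=0xf8 x4=0x0f x5=0x13  N=0 Z=0
after  5: x0=0xf8 x1=0x52 x2=0x55 x3=0x57 x4=0x0f x5=0x13  N=0 Z=0
after  6: x0=0xf8 x1=0x52 x2=0x55 x3=0x57 x4=0x1b x5=0x13  N=0 Z=0
after  7: x0=0xf8 x1=0x52 x2=0x55 x3=0x72 x4=0x1b x5=0x13  N=0 Z=0
after  8: x0=0xf8 x1=0x52 x2=0x55 x3=0x72 x4=0x49 x5=0x13  N=0 Z=0
after  9: x0=0xf8 x1=0x52 x2=0x55 x3=0x20 x4=0x49 x5=0x13  N=0 Z=0
after 10: x0=0xf8 x1=0x52 x2=0x55 x3=0x20 x4=0x49 x5=0x50  N=0 Z=0
-- IRQ taken; context saved, return-PC = 11 --
mismatch: x5: reported 0x51 vs actual 0x50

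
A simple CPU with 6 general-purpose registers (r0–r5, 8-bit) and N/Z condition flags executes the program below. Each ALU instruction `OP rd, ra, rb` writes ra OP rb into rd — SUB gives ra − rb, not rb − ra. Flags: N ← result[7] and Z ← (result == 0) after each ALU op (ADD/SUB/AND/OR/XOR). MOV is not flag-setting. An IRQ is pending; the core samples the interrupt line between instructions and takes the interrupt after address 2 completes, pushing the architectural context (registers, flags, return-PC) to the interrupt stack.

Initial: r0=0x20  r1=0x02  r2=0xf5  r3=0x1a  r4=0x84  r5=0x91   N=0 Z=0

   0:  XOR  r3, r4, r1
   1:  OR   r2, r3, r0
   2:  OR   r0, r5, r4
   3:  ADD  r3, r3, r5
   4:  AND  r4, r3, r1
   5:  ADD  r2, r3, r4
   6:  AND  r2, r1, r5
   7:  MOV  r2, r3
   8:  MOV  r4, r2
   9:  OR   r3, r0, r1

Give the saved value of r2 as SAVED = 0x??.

SAVED = 0xa6

after  0: r0=0x20 r1=0x02 r2=0xf5 r3=0x86 r4=0x84 r5=0x91  N=1 Z=0
after  1: r0=0x20 r1=0x02 r2=0xa6 r3=0x86 r4=0x84 r5=0x91  N=1 Z=0
after  2: r0=0x95 r1=0x02 r2=0xa6 r3=0x86 r4=0x84 r5=0x91  N=1 Z=0
-- IRQ taken; context saved, return-PC = 3 --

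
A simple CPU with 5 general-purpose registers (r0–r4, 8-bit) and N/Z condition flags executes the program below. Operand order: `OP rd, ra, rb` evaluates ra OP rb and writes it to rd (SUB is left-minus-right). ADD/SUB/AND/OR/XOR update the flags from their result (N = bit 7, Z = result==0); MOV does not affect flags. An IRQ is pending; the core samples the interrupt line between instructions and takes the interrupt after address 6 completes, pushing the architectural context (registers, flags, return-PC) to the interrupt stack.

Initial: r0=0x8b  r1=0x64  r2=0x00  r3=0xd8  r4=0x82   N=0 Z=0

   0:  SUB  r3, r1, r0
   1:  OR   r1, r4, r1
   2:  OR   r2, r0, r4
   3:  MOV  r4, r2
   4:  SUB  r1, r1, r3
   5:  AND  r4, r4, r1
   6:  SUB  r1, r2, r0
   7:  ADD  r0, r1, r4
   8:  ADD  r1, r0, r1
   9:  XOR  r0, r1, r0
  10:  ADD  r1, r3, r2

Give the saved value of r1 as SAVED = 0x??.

SAVED = 0x00

after  0: r0=0x8b r1=0x64 r2=0x00 r3=0xd9 r4=0x82  N=1 Z=0
after  1: r0=0x8b r1=0xe6 r2=0x00 r3=0xd9 r4=0x82  N=1 Z=0
after  2: r0=0x8b r1=0xe6 r2=0x8b r3=0xd9 r4=0x82  N=1 Z=0
after  3: r0=0x8b r1=0xe6 r2=0x8b r3=0xd9 r4=0x8b  N=1 Z=0
after  4: r0=0x8b r1=0x0d r2=0x8b r3=0xd9 r4=0x8b  N=0 Z=0
after  5: r0=0x8b r1=0x0d r2=0x8b r3=0xd9 r4=0x09  N=0 Z=0
after  6: r0=0x8b r1=0x00 r2=0x8b r3=0xd9 r4=0x09  N=0 Z=1
-- IRQ taken; context saved, return-PC = 7 --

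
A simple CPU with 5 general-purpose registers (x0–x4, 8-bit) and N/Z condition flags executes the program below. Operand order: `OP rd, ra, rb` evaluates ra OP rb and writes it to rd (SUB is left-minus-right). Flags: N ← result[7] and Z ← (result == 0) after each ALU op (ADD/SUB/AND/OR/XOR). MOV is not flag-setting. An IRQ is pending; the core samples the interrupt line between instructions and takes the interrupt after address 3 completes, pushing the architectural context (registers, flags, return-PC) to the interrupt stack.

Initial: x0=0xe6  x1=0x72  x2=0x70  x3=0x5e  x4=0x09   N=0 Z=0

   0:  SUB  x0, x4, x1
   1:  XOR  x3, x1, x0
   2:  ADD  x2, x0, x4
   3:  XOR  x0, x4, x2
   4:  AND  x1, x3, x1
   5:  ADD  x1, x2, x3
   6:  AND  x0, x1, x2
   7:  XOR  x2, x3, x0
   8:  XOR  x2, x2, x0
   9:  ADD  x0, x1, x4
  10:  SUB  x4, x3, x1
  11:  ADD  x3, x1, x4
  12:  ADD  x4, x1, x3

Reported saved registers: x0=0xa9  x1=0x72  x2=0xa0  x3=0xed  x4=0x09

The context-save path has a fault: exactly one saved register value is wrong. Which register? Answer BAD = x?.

BAD = x3

after  0: x0=0x97 x1=0x72 x2=0x70 x3=0x5e x4=0x09  N=1 Z=0
after  1: x0=0x97 x1=0x72 x2=0x70 x3=0xe5 x4=0x09  N=1 Z=0
after  2: x0=0x97 x1=0x72 x2=0xa0 x3=0xe5 x4=0x09  N=1 Z=0
after  3: x0=0xa9 x1=0x72 x2=0xa0 x3=0xe5 x4=0x09  N=1 Z=0
-- IRQ taken; context saved, return-PC = 4 --
mismatch: x3: reported 0xed vs actual 0xe5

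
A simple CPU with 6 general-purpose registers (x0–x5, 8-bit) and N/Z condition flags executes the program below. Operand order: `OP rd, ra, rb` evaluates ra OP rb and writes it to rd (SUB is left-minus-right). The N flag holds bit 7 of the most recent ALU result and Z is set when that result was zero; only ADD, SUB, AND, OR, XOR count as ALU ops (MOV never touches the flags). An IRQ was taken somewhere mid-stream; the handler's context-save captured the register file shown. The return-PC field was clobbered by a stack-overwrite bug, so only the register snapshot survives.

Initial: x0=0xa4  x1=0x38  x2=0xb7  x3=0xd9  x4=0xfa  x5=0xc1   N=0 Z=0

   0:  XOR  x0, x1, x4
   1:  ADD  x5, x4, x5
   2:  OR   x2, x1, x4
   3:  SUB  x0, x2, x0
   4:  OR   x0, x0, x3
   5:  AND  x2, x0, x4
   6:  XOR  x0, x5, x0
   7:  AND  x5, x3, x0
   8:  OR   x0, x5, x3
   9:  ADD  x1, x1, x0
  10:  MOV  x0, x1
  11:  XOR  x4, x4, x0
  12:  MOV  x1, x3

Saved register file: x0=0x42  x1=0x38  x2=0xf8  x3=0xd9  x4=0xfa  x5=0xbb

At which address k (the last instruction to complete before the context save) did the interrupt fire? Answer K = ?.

after  0: x0=0xc2 x1=0x38 x2=0xb7 x3=0xd9 x4=0xfa x5=0xc1  N=1 Z=0
after  1: x0=0xc2 x1=0x38 x2=0xb7 x3=0xd9 x4=0xfa x5=0xbb  N=1 Z=0
after  2: x0=0xc2 x1=0x38 x2=0xfa x3=0xd9 x4=0xfa x5=0xbb  N=1 Z=0
after  3: x0=0x38 x1=0x38 x2=0xfa x3=0xd9 x4=0xfa x5=0xbb  N=0 Z=0
after  4: x0=0xf9 x1=0x38 x2=0xfa x3=0xd9 x4=0xfa x5=0xbb  N=1 Z=0
after  5: x0=0xf9 x1=0x38 x2=0xf8 x3=0xd9 x4=0xfa x5=0xbb  N=1 Z=0
after  6: x0=0x42 x1=0x38 x2=0xf8 x3=0xd9 x4=0xfa x5=0xbb  N=0 Z=0
-- IRQ taken; context saved, return-PC = 7 --

K = 6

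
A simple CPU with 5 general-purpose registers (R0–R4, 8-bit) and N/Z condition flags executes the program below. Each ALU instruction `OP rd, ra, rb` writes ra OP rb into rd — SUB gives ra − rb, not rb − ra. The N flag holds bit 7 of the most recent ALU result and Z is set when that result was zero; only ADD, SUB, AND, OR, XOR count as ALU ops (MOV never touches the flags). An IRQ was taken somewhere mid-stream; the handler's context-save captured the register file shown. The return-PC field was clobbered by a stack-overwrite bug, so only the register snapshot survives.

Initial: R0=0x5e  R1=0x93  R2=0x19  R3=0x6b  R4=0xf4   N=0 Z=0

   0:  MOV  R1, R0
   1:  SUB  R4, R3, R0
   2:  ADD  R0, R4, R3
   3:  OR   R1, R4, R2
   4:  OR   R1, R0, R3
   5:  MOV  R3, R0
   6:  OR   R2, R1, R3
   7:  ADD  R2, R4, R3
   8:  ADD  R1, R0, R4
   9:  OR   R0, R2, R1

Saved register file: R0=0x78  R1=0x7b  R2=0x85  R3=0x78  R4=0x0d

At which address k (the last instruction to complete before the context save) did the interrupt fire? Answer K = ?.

after  0: R0=0x5e R1=0x5e R2=0x19 R3=0x6b R4=0xf4  N=0 Z=0
after  1: R0=0x5e R1=0x5e R2=0x19 R3=0x6b R4=0x0d  N=0 Z=0
after  2: R0=0x78 R1=0x5e R2=0x19 R3=0x6b R4=0x0d  N=0 Z=0
after  3: R0=0x78 R1=0x1d R2=0x19 R3=0x6b R4=0x0d  N=0 Z=0
after  4: R0=0x78 R1=0x7b R2=0x19 R3=0x6b R4=0x0d  N=0 Z=0
after  5: R0=0x78 R1=0x7b R2=0x19 R3=0x78 R4=0x0d  N=0 Z=0
after  6: R0=0x78 R1=0x7b R2=0x7b R3=0x78 R4=0x0d  N=0 Z=0
after  7: R0=0x78 R1=0x7b R2=0x85 R3=0x78 R4=0x0d  N=1 Z=0
-- IRQ taken; context saved, return-PC = 8 --

K = 7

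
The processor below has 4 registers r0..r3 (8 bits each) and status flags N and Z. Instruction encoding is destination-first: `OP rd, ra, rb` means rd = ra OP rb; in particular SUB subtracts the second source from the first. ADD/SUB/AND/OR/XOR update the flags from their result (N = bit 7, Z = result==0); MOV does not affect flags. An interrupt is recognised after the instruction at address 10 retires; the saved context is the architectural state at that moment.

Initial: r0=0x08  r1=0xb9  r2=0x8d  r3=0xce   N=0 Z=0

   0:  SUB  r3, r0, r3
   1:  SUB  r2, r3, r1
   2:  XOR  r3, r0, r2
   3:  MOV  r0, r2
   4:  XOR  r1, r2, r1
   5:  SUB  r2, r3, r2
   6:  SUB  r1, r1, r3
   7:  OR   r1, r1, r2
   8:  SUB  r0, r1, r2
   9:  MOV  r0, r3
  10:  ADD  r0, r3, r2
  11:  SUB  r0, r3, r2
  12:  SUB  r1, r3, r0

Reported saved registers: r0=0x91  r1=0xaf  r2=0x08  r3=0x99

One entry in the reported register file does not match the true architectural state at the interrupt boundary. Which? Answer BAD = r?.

after  0: r0=0x08 r1=0xb9 r2=0x8d r3=0x3a  N=0 Z=0
after  1: r0=0x08 r1=0xb9 r2=0x81 r3=0x3a  N=1 Z=0
after  2: r0=0x08 r1=0xb9 r2=0x81 r3=0x89  N=1 Z=0
after  3: r0=0x81 r1=0xb9 r2=0x81 r3=0x89  N=1 Z=0
after  4: r0=0x81 r1=0x38 r2=0x81 r3=0x89  N=0 Z=0
after  5: r0=0x81 r1=0x38 r2=0x08 r3=0x89  N=0 Z=0
after  6: r0=0x81 r1=0xaf r2=0x08 r3=0x89  N=1 Z=0
after  7: r0=0x81 r1=0xaf r2=0x08 r3=0x89  N=1 Z=0
after  8: r0=0xa7 r1=0xaf r2=0x08 r3=0x89  N=1 Z=0
after  9: r0=0x89 r1=0xaf r2=0x08 r3=0x89  N=1 Z=0
after 10: r0=0x91 r1=0xaf r2=0x08 r3=0x89  N=1 Z=0
-- IRQ taken; context saved, return-PC = 11 --
mismatch: r3: reported 0x99 vs actual 0x89

BAD = r3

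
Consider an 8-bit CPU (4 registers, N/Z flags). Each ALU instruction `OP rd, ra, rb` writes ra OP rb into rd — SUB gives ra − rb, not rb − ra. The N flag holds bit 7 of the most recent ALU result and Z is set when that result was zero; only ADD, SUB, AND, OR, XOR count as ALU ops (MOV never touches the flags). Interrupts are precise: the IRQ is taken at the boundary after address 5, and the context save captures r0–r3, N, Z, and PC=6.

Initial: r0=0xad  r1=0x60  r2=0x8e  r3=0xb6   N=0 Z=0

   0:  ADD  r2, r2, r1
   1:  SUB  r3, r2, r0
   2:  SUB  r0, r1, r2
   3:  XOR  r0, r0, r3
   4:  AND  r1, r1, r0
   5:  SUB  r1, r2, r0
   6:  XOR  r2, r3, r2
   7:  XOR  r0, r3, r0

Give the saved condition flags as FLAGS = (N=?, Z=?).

after  0: r0=0xad r1=0x60 r2=0xee r3=0xb6  N=1 Z=0
after  1: r0=0xad r1=0x60 r2=0xee r3=0x41  N=0 Z=0
after  2: r0=0x72 r1=0x60 r2=0xee r3=0x41  N=0 Z=0
after  3: r0=0x33 r1=0x60 r2=0xee r3=0x41  N=0 Z=0
after  4: r0=0x33 r1=0x20 r2=0xee r3=0x41  N=0 Z=0
after  5: r0=0x33 r1=0xbb r2=0xee r3=0x41  N=1 Z=0
-- IRQ taken; context saved, return-PC = 6 --

FLAGS = (N=1, Z=0)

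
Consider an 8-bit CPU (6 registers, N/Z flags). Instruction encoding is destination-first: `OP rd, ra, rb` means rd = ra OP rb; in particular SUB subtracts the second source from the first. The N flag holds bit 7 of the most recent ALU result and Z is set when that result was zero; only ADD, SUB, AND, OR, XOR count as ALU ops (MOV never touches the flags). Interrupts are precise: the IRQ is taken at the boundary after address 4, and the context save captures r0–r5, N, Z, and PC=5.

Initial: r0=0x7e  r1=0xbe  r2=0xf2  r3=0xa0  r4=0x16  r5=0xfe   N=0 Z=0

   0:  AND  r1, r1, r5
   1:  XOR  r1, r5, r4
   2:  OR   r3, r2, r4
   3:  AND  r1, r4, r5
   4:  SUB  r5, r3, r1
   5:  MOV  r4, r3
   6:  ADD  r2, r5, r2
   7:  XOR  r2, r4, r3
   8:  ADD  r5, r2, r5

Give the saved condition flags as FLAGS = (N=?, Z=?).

FLAGS = (N=1, Z=0)

after  0: r0=0x7e r1=0xbe r2=0xf2 r3=0xa0 r4=0x16 r5=0xfe  N=1 Z=0
after  1: r0=0x7e r1=0xe8 r2=0xf2 r3=0xa0 r4=0x16 r5=0xfe  N=1 Z=0
after  2: r0=0x7e r1=0xe8 r2=0xf2 r3=0xf6 r4=0x16 r5=0xfe  N=1 Z=0
after  3: r0=0x7e r1=0x16 r2=0xf2 r3=0xf6 r4=0x16 r5=0xfe  N=0 Z=0
after  4: r0=0x7e r1=0x16 r2=0xf2 r3=0xf6 r4=0x16 r5=0xe0  N=1 Z=0
-- IRQ taken; context saved, return-PC = 5 --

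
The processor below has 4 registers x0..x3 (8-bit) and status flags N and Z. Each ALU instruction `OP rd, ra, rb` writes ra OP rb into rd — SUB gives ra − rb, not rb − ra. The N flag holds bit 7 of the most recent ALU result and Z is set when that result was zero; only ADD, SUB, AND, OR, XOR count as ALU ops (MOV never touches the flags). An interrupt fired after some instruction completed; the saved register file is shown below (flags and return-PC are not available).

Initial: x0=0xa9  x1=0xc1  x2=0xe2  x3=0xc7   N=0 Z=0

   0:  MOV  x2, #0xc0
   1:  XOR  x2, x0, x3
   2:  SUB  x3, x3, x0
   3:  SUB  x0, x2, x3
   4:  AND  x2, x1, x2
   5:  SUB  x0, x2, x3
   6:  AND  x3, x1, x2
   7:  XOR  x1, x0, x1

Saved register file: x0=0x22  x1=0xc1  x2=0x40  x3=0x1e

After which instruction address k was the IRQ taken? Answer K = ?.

after  0: x0=0xa9 x1=0xc1 x2=0xc0 x3=0xc7  N=0 Z=0
after  1: x0=0xa9 x1=0xc1 x2=0x6e x3=0xc7  N=0 Z=0
after  2: x0=0xa9 x1=0xc1 x2=0x6e x3=0x1e  N=0 Z=0
after  3: x0=0x50 x1=0xc1 x2=0x6e x3=0x1e  N=0 Z=0
after  4: x0=0x50 x1=0xc1 x2=0x40 x3=0x1e  N=0 Z=0
after  5: x0=0x22 x1=0xc1 x2=0x40 x3=0x1e  N=0 Z=0
-- IRQ taken; context saved, return-PC = 6 --

K = 5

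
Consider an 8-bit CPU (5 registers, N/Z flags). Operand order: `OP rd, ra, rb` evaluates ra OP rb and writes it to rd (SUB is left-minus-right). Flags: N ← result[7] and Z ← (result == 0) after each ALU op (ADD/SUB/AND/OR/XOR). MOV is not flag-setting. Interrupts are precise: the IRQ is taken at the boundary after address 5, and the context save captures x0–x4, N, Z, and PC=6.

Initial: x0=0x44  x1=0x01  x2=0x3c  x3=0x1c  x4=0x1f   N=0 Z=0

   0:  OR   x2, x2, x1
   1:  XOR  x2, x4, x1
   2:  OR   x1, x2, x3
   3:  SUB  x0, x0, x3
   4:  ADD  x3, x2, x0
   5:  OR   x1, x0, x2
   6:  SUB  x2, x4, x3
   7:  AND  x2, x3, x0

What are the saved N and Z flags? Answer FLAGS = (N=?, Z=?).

FLAGS = (N=0, Z=0)

after  0: x0=0x44 x1=0x01 x2=0x3d x3=0x1c x4=0x1f  N=0 Z=0
after  1: x0=0x44 x1=0x01 x2=0x1e x3=0x1c x4=0x1f  N=0 Z=0
after  2: x0=0x44 x1=0x1e x2=0x1e x3=0x1c x4=0x1f  N=0 Z=0
after  3: x0=0x28 x1=0x1e x2=0x1e x3=0x1c x4=0x1f  N=0 Z=0
after  4: x0=0x28 x1=0x1e x2=0x1e x3=0x46 x4=0x1f  N=0 Z=0
after  5: x0=0x28 x1=0x3e x2=0x1e x3=0x46 x4=0x1f  N=0 Z=0
-- IRQ taken; context saved, return-PC = 6 --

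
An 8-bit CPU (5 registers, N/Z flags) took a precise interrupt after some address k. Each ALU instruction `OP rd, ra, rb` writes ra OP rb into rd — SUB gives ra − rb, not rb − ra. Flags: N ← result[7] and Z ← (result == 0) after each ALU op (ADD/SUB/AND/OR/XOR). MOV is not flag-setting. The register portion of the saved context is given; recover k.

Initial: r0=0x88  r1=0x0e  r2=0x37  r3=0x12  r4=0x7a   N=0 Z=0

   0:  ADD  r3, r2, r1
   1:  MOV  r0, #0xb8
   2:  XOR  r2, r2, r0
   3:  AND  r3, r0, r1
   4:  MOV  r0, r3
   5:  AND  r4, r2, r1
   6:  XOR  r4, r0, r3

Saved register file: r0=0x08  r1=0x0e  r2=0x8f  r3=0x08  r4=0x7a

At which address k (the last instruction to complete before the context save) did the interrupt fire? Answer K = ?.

K = 4

after  0: r0=0x88 r1=0x0e r2=0x37 r3=0x45 r4=0x7a  N=0 Z=0
after  1: r0=0xb8 r1=0x0e r2=0x37 r3=0x45 r4=0x7a  N=0 Z=0
after  2: r0=0xb8 r1=0x0e r2=0x8f r3=0x45 r4=0x7a  N=1 Z=0
after  3: r0=0xb8 r1=0x0e r2=0x8f r3=0x08 r4=0x7a  N=0 Z=0
after  4: r0=0x08 r1=0x0e r2=0x8f r3=0x08 r4=0x7a  N=0 Z=0
-- IRQ taken; context saved, return-PC = 5 --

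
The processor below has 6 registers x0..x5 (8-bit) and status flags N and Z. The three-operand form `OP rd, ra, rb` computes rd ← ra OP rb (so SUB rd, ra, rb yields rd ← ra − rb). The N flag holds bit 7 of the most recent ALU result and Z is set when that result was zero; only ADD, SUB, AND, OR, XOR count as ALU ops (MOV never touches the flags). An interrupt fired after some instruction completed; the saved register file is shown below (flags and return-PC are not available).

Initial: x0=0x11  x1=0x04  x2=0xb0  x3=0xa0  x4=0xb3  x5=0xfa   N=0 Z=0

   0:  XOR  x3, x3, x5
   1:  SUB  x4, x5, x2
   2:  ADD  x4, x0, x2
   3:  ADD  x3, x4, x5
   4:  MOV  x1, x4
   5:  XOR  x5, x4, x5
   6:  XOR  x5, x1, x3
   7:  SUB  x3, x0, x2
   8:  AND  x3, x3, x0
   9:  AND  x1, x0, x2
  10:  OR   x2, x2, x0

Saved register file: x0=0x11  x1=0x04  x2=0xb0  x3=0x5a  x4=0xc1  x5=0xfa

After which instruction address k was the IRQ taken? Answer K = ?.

after  0: x0=0x11 x1=0x04 x2=0xb0 x3=0x5a x4=0xb3 x5=0xfa  N=0 Z=0
after  1: x0=0x11 x1=0x04 x2=0xb0 x3=0x5a x4=0x4a x5=0xfa  N=0 Z=0
after  2: x0=0x11 x1=0x04 x2=0xb0 x3=0x5a x4=0xc1 x5=0xfa  N=1 Z=0
-- IRQ taken; context saved, return-PC = 3 --

K = 2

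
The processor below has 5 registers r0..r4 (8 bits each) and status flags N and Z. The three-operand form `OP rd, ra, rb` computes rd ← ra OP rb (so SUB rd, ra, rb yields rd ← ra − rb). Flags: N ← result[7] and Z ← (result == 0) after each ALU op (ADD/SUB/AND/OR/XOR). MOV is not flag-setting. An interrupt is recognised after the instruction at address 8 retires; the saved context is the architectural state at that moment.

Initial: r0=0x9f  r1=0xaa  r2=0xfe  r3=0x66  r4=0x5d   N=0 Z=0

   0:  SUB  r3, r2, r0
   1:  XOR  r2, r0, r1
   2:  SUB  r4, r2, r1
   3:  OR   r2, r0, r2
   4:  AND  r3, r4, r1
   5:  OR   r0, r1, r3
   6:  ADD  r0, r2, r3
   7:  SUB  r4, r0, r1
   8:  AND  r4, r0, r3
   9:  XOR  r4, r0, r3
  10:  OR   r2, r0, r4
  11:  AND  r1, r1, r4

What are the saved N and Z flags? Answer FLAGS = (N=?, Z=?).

FLAGS = (N=0, Z=0)

after  0: r0=0x9f r1=0xaa r2=0xfe r3=0x5f r4=0x5d  N=0 Z=0
after  1: r0=0x9f r1=0xaa r2=0x35 r3=0x5f r4=0x5d  N=0 Z=0
after  2: r0=0x9f r1=0xaa r2=0x35 r3=0x5f r4=0x8b  N=1 Z=0
after  3: r0=0x9f r1=0xaa r2=0xbf r3=0x5f r4=0x8b  N=1 Z=0
after  4: r0=0x9f r1=0xaa r2=0xbf r3=0x8a r4=0x8b  N=1 Z=0
after  5: r0=0xaa r1=0xaa r2=0xbf r3=0x8a r4=0x8b  N=1 Z=0
after  6: r0=0x49 r1=0xaa r2=0xbf r3=0x8a r4=0x8b  N=0 Z=0
after  7: r0=0x49 r1=0xaa r2=0xbf r3=0x8a r4=0x9f  N=1 Z=0
after  8: r0=0x49 r1=0xaa r2=0xbf r3=0x8a r4=0x08  N=0 Z=0
-- IRQ taken; context saved, return-PC = 9 --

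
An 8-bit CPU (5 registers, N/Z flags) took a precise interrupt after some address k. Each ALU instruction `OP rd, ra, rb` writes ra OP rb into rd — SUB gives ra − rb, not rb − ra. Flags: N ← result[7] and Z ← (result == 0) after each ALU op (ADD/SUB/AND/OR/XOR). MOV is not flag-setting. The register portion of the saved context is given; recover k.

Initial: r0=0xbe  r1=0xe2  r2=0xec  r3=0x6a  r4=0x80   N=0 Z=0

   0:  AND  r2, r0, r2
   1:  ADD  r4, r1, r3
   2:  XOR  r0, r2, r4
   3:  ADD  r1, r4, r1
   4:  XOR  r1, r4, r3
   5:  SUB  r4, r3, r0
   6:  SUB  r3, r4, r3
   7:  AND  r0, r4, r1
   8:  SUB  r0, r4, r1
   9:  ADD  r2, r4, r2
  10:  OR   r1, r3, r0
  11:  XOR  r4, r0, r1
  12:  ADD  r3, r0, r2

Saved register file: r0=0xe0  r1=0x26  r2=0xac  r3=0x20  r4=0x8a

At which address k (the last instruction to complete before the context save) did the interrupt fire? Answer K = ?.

K = 6

after  0: r0=0xbe r1=0xe2 r2=0xac r3=0x6a r4=0x80  N=1 Z=0
after  1: r0=0xbe r1=0xe2 r2=0xac r3=0x6a r4=0x4c  N=0 Z=0
after  2: r0=0xe0 r1=0xe2 r2=0xac r3=0x6a r4=0x4c  N=1 Z=0
after  3: r0=0xe0 r1=0x2e r2=0xac r3=0x6a r4=0x4c  N=0 Z=0
after  4: r0=0xe0 r1=0x26 r2=0xac r3=0x6a r4=0x4c  N=0 Z=0
after  5: r0=0xe0 r1=0x26 r2=0xac r3=0x6a r4=0x8a  N=1 Z=0
after  6: r0=0xe0 r1=0x26 r2=0xac r3=0x20 r4=0x8a  N=0 Z=0
-- IRQ taken; context saved, return-PC = 7 --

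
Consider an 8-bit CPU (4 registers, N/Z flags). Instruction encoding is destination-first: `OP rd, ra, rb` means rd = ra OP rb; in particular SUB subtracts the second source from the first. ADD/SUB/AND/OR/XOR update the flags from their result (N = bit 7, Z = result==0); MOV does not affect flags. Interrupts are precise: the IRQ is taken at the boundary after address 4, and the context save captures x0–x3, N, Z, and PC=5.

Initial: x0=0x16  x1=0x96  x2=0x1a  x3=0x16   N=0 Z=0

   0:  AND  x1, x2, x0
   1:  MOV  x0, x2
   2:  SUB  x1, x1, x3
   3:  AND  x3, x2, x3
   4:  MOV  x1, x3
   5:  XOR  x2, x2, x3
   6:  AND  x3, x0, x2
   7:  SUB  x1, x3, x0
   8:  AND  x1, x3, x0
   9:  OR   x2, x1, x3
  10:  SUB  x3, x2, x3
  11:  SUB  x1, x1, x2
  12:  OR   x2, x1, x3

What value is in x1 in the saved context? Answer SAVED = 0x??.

SAVED = 0x12

after  0: x0=0x16 x1=0x12 x2=0x1a x3=0x16  N=0 Z=0
after  1: x0=0x1a x1=0x12 x2=0x1a x3=0x16  N=0 Z=0
after  2: x0=0x1a x1=0xfc x2=0x1a x3=0x16  N=1 Z=0
after  3: x0=0x1a x1=0xfc x2=0x1a x3=0x12  N=0 Z=0
after  4: x0=0x1a x1=0x12 x2=0x1a x3=0x12  N=0 Z=0
-- IRQ taken; context saved, return-PC = 5 --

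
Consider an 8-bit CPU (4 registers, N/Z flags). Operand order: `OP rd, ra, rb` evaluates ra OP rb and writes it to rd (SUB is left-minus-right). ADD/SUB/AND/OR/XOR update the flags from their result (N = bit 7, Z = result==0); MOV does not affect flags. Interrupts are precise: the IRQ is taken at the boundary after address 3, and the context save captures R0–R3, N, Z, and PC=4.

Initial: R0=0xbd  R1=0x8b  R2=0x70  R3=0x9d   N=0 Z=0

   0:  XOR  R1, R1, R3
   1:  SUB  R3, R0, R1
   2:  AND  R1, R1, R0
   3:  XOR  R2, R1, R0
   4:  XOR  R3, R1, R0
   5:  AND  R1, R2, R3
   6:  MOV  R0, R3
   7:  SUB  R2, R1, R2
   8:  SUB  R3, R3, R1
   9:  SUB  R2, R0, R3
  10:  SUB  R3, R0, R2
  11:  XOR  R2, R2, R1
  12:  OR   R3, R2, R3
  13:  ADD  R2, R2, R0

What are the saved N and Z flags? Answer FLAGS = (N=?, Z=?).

after  0: R0=0xbd R1=0x16 R2=0x70 R3=0x9d  N=0 Z=0
after  1: R0=0xbd R1=0x16 R2=0x70 R3=0xa7  N=1 Z=0
after  2: R0=0xbd R1=0x14 R2=0x70 R3=0xa7  N=0 Z=0
after  3: R0=0xbd R1=0x14 R2=0xa9 R3=0xa7  N=1 Z=0
-- IRQ taken; context saved, return-PC = 4 --

FLAGS = (N=1, Z=0)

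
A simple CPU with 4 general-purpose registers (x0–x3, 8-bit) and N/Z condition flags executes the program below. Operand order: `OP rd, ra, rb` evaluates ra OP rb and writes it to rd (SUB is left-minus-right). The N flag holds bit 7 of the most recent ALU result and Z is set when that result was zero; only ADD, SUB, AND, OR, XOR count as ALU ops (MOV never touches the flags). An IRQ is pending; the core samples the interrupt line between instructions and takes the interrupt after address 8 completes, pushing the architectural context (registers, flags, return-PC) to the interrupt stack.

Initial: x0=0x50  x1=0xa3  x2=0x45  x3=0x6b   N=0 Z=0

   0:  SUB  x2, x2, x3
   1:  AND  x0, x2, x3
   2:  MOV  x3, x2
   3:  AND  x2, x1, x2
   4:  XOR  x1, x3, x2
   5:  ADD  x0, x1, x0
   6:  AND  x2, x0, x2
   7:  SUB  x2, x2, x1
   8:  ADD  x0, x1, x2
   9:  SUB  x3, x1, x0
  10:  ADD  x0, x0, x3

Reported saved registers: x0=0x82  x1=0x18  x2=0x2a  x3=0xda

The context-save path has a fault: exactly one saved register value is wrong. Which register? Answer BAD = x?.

BAD = x1

after  0: x0=0x50 x1=0xa3 x2=0xda x3=0x6b  N=1 Z=0
after  1: x0=0x4a x1=0xa3 x2=0xda x3=0x6b  N=0 Z=0
after  2: x0=0x4a x1=0xa3 x2=0xda x3=0xda  N=0 Z=0
after  3: x0=0x4a x1=0xa3 x2=0x82 x3=0xda  N=1 Z=0
after  4: x0=0x4a x1=0x58 x2=0x82 x3=0xda  N=0 Z=0
after  5: x0=0xa2 x1=0x58 x2=0x82 x3=0xda  N=1 Z=0
after  6: x0=0xa2 x1=0x58 x2=0x82 x3=0xda  N=1 Z=0
after  7: x0=0xa2 x1=0x58 x2=0x2a x3=0xda  N=0 Z=0
after  8: x0=0x82 x1=0x58 x2=0x2a x3=0xda  N=1 Z=0
-- IRQ taken; context saved, return-PC = 9 --
mismatch: x1: reported 0x18 vs actual 0x58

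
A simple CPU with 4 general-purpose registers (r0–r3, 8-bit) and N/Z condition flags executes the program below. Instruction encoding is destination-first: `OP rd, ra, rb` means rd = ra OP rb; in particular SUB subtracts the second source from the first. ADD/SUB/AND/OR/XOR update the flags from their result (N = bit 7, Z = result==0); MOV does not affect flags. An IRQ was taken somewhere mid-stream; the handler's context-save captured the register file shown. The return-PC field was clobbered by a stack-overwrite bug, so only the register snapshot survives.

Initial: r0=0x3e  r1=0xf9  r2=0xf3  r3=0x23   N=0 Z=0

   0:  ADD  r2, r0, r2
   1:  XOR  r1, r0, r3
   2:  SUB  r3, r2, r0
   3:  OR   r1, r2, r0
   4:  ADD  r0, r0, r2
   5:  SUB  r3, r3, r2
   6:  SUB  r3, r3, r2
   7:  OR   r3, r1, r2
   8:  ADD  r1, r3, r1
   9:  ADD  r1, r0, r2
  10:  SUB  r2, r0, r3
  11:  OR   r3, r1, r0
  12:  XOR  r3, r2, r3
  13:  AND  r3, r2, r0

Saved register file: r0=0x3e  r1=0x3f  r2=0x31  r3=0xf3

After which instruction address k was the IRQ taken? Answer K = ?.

K = 3

after  0: r0=0x3e r1=0xf9 r2=0x31 r3=0x23  N=0 Z=0
after  1: r0=0x3e r1=0x1d r2=0x31 r3=0x23  N=0 Z=0
after  2: r0=0x3e r1=0x1d r2=0x31 r3=0xf3  N=1 Z=0
after  3: r0=0x3e r1=0x3f r2=0x31 r3=0xf3  N=0 Z=0
-- IRQ taken; context saved, return-PC = 4 --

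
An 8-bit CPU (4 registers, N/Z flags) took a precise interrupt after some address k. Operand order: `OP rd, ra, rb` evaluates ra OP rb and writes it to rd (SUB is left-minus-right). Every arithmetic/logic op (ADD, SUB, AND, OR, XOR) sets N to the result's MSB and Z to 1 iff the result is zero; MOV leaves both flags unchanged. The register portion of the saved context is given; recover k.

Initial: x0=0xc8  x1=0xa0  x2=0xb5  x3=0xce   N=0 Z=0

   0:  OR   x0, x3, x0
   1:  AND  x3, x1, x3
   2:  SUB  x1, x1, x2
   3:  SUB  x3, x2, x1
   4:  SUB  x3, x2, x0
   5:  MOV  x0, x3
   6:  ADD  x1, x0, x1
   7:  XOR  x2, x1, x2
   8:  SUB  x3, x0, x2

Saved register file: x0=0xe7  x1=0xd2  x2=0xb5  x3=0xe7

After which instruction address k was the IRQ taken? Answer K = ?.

after  0: x0=0xce x1=0xa0 x2=0xb5 x3=0xce  N=1 Z=0
after  1: x0=0xce x1=0xa0 x2=0xb5 x3=0x80  N=1 Z=0
after  2: x0=0xce x1=0xeb x2=0xb5 x3=0x80  N=1 Z=0
after  3: x0=0xce x1=0xeb x2=0xb5 x3=0xca  N=1 Z=0
after  4: x0=0xce x1=0xeb x2=0xb5 x3=0xe7  N=1 Z=0
after  5: x0=0xe7 x1=0xeb x2=0xb5 x3=0xe7  N=1 Z=0
after  6: x0=0xe7 x1=0xd2 x2=0xb5 x3=0xe7  N=1 Z=0
-- IRQ taken; context saved, return-PC = 7 --

K = 6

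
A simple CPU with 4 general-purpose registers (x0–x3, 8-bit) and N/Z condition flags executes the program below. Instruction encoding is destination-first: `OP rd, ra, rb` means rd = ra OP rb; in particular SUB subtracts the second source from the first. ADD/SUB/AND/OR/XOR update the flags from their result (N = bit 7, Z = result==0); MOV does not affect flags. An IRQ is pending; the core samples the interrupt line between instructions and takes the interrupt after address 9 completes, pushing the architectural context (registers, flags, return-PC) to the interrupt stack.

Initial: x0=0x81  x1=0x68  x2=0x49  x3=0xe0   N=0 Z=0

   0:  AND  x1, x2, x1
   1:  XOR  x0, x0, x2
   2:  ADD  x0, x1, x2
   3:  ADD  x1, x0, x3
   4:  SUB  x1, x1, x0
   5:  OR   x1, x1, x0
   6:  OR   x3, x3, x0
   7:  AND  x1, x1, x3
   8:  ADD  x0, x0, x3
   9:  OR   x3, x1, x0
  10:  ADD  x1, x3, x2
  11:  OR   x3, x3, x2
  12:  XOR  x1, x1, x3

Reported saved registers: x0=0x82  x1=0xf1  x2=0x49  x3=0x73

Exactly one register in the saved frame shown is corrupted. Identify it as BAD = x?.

after  0: x0=0x81 x1=0x48 x2=0x49 x3=0xe0  N=0 Z=0
after  1: x0=0xc8 x1=0x48 x2=0x49 x3=0xe0  N=1 Z=0
after  2: x0=0x91 x1=0x48 x2=0x49 x3=0xe0  N=1 Z=0
after  3: x0=0x91 x1=0x71 x2=0x49 x3=0xe0  N=0 Z=0
after  4: x0=0x91 x1=0xe0 x2=0x49 x3=0xe0  N=1 Z=0
after  5: x0=0x91 x1=0xf1 x2=0x49 x3=0xe0  N=1 Z=0
after  6: x0=0x91 x1=0xf1 x2=0x49 x3=0xf1  N=1 Z=0
after  7: x0=0x91 x1=0xf1 x2=0x49 x3=0xf1  N=1 Z=0
after  8: x0=0x82 x1=0xf1 x2=0x49 x3=0xf1  N=1 Z=0
after  9: x0=0x82 x1=0xf1 x2=0x49 x3=0xf3  N=1 Z=0
-- IRQ taken; context saved, return-PC = 10 --
mismatch: x3: reported 0x73 vs actual 0xf3

BAD = x3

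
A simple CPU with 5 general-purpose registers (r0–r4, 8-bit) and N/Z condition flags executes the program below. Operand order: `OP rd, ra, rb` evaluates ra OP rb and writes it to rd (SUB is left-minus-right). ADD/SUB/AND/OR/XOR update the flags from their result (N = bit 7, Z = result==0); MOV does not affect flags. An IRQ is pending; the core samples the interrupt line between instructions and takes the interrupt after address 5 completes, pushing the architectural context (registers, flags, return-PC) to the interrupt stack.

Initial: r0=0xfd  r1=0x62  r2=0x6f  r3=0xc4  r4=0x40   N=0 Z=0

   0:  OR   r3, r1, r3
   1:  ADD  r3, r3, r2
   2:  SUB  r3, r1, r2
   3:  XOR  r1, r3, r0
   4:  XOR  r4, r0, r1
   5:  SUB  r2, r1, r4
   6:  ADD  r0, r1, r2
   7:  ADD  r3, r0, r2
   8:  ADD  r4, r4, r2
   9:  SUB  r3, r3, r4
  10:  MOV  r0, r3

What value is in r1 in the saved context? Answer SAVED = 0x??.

SAVED = 0x0e

after  0: r0=0xfd r1=0x62 r2=0x6f r3=0xe6 r4=0x40  N=1 Z=0
after  1: r0=0xfd r1=0x62 r2=0x6f r3=0x55 r4=0x40  N=0 Z=0
after  2: r0=0xfd r1=0x62 r2=0x6f r3=0xf3 r4=0x40  N=1 Z=0
after  3: r0=0xfd r1=0x0e r2=0x6f r3=0xf3 r4=0x40  N=0 Z=0
after  4: r0=0xfd r1=0x0e r2=0x6f r3=0xf3 r4=0xf3  N=1 Z=0
after  5: r0=0xfd r1=0x0e r2=0x1b r3=0xf3 r4=0xf3  N=0 Z=0
-- IRQ taken; context saved, return-PC = 6 --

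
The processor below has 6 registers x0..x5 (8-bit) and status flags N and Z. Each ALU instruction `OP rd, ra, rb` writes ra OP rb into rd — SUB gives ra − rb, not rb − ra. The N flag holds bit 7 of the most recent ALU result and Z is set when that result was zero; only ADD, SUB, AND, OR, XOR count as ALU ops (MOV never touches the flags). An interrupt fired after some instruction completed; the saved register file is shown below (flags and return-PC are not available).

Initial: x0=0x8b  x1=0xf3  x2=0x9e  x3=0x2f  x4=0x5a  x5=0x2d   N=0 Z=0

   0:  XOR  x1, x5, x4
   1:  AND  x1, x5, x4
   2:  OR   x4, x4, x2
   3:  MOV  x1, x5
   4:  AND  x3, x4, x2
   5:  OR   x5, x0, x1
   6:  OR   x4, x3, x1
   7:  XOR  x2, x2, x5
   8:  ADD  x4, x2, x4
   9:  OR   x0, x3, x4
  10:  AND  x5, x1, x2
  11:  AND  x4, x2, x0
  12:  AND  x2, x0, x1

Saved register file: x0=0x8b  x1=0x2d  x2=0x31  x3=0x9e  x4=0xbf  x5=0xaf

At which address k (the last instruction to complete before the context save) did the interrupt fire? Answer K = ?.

after  0: x0=0x8b x1=0x77 x2=0x9e x3=0x2f x4=0x5a x5=0x2d  N=0 Z=0
after  1: x0=0x8b x1=0x08 x2=0x9e x3=0x2f x4=0x5a x5=0x2d  N=0 Z=0
after  2: x0=0x8b x1=0x08 x2=0x9e x3=0x2f x4=0xde x5=0x2d  N=1 Z=0
after  3: x0=0x8b x1=0x2d x2=0x9e x3=0x2f x4=0xde x5=0x2d  N=1 Z=0
after  4: x0=0x8b x1=0x2d x2=0x9e x3=0x9e x4=0xde x5=0x2d  N=1 Z=0
after  5: x0=0x8b x1=0x2d x2=0x9e x3=0x9e x4=0xde x5=0xaf  N=1 Z=0
after  6: x0=0x8b x1=0x2d x2=0x9e x3=0x9e x4=0xbf x5=0xaf  N=1 Z=0
after  7: x0=0x8b x1=0x2d x2=0x31 x3=0x9e x4=0xbf x5=0xaf  N=0 Z=0
-- IRQ taken; context saved, return-PC = 8 --

K = 7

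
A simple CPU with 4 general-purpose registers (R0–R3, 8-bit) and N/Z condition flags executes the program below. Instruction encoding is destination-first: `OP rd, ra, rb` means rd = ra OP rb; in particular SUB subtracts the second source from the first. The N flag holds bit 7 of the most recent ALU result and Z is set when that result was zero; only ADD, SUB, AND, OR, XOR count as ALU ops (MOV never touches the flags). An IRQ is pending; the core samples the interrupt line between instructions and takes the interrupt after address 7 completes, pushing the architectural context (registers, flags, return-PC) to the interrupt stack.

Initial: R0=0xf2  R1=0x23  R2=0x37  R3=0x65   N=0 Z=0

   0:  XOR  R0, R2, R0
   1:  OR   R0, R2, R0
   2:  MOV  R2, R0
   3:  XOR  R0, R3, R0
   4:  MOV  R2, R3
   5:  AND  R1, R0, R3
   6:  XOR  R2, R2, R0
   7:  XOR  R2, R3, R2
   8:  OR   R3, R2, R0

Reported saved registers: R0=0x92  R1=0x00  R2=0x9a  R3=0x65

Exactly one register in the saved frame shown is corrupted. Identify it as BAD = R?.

BAD = R2

after  0: R0=0xc5 R1=0x23 R2=0x37 R3=0x65  N=1 Z=0
after  1: R0=0xf7 R1=0x23 R2=0x37 R3=0x65  N=1 Z=0
after  2: R0=0xf7 R1=0x23 R2=0xf7 R3=0x65  N=1 Z=0
after  3: R0=0x92 R1=0x23 R2=0xf7 R3=0x65  N=1 Z=0
after  4: R0=0x92 R1=0x23 R2=0x65 R3=0x65  N=1 Z=0
after  5: R0=0x92 R1=0x00 R2=0x65 R3=0x65  N=0 Z=1
after  6: R0=0x92 R1=0x00 R2=0xf7 R3=0x65  N=1 Z=0
after  7: R0=0x92 R1=0x00 R2=0x92 R3=0x65  N=1 Z=0
-- IRQ taken; context saved, return-PC = 8 --
mismatch: R2: reported 0x9a vs actual 0x92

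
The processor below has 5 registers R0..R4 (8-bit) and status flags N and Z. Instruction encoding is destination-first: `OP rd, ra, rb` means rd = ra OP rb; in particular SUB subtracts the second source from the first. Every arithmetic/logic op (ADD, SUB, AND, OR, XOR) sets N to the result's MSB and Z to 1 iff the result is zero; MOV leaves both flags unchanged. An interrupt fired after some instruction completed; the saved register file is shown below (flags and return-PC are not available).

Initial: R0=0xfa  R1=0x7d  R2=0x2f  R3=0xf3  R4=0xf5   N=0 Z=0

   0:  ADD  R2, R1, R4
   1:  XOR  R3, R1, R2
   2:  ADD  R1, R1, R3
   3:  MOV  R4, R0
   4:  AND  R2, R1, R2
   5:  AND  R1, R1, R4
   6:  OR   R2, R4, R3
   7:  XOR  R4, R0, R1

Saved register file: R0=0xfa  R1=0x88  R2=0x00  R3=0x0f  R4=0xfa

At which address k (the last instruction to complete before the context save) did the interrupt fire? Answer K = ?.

K = 5

after  0: R0=0xfa R1=0x7d R2=0x72 R3=0xf3 R4=0xf5  N=0 Z=0
after  1: R0=0xfa R1=0x7d R2=0x72 R3=0x0f R4=0xf5  N=0 Z=0
after  2: R0=0xfa R1=0x8c R2=0x72 R3=0x0f R4=0xf5  N=1 Z=0
after  3: R0=0xfa R1=0x8c R2=0x72 R3=0x0f R4=0xfa  N=1 Z=0
after  4: R0=0xfa R1=0x8c R2=0x00 R3=0x0f R4=0xfa  N=0 Z=1
after  5: R0=0xfa R1=0x88 R2=0x00 R3=0x0f R4=0xfa  N=1 Z=0
-- IRQ taken; context saved, return-PC = 6 --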